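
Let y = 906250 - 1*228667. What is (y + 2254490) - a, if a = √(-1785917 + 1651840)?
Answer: 2932073 - I*√134077 ≈ 2.9321e+6 - 366.17*I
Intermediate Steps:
y = 677583 (y = 906250 - 228667 = 677583)
a = I*√134077 (a = √(-134077) = I*√134077 ≈ 366.17*I)
(y + 2254490) - a = (677583 + 2254490) - I*√134077 = 2932073 - I*√134077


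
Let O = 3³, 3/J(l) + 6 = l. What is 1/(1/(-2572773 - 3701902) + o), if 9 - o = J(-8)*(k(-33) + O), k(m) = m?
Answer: 43922725/338832443 ≈ 0.12963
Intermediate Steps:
J(l) = 3/(-6 + l)
O = 27
o = 54/7 (o = 9 - 3/(-6 - 8)*(-33 + 27) = 9 - 3/(-14)*(-6) = 9 - 3*(-1/14)*(-6) = 9 - (-3)*(-6)/14 = 9 - 1*9/7 = 9 - 9/7 = 54/7 ≈ 7.7143)
1/(1/(-2572773 - 3701902) + o) = 1/(1/(-2572773 - 3701902) + 54/7) = 1/(1/(-6274675) + 54/7) = 1/(-1/6274675 + 54/7) = 1/(338832443/43922725) = 43922725/338832443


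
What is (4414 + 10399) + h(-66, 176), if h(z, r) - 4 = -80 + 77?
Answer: 14814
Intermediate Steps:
h(z, r) = 1 (h(z, r) = 4 + (-80 + 77) = 4 - 3 = 1)
(4414 + 10399) + h(-66, 176) = (4414 + 10399) + 1 = 14813 + 1 = 14814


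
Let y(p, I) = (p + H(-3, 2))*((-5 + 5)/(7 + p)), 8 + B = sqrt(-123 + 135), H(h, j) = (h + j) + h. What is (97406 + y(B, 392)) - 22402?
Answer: 75004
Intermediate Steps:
H(h, j) = j + 2*h
B = -8 + 2*sqrt(3) (B = -8 + sqrt(-123 + 135) = -8 + sqrt(12) = -8 + 2*sqrt(3) ≈ -4.5359)
y(p, I) = 0 (y(p, I) = (p + (2 + 2*(-3)))*((-5 + 5)/(7 + p)) = (p + (2 - 6))*(0/(7 + p)) = (p - 4)*0 = (-4 + p)*0 = 0)
(97406 + y(B, 392)) - 22402 = (97406 + 0) - 22402 = 97406 - 22402 = 75004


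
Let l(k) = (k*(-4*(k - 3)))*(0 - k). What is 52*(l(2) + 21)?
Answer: 260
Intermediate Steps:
l(k) = -k²*(12 - 4*k) (l(k) = (k*(-4*(-3 + k)))*(-k) = (k*(12 - 4*k))*(-k) = -k²*(12 - 4*k))
52*(l(2) + 21) = 52*(4*2²*(-3 + 2) + 21) = 52*(4*4*(-1) + 21) = 52*(-16 + 21) = 52*5 = 260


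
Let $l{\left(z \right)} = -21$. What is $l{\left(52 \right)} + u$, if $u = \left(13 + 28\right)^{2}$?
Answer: $1660$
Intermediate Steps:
$u = 1681$ ($u = 41^{2} = 1681$)
$l{\left(52 \right)} + u = -21 + 1681 = 1660$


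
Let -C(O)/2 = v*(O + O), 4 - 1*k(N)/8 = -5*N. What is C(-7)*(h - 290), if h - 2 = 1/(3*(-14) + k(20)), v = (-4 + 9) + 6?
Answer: -35037926/395 ≈ -88704.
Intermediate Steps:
k(N) = 32 + 40*N (k(N) = 32 - (-40)*N = 32 + 40*N)
v = 11 (v = 5 + 6 = 11)
C(O) = -44*O (C(O) = -22*(O + O) = -22*2*O = -44*O)
h = 1581/790 (h = 2 + 1/(3*(-14) + (32 + 40*20)) = 2 + 1/(-42 + (32 + 800)) = 2 + 1/(-42 + 832) = 2 + 1/790 = 1581/790 ≈ 2.0013)
C(-7)*(h - 290) = (-44*(-7))*(1581/790 - 290) = 308*(-227519/790) = -35037926/395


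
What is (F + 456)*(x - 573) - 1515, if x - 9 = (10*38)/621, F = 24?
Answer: -56291845/207 ≈ -2.7194e+5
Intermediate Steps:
x = 5969/621 (x = 9 + (10*38)/621 = 9 + 380*(1/621) = 9 + 380/621 = 5969/621 ≈ 9.6119)
(F + 456)*(x - 573) - 1515 = (24 + 456)*(5969/621 - 573) - 1515 = 480*(-349864/621) - 1515 = -55978240/207 - 1515 = -56291845/207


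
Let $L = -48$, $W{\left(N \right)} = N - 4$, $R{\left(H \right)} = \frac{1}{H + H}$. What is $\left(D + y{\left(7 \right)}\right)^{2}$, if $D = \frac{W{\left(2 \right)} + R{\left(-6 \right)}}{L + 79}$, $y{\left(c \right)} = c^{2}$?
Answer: $\frac{331349209}{138384} \approx 2394.4$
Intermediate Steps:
$R{\left(H \right)} = \frac{1}{2 H}$
$W{\left(N \right)} = -4 + N$ ($W{\left(N \right)} = N - 4 = -4 + N$)
$D = - \frac{25}{372}$ ($D = \frac{\left(-4 + 2\right) + \frac{1}{2 \left(-6\right)}}{-48 + 79} = \frac{-2 + \frac{1}{2} \left(- \frac{1}{6}\right)}{31} = \left(-2 - \frac{1}{12}\right) \frac{1}{31} = \left(- \frac{25}{12}\right) \frac{1}{31} = - \frac{25}{372} \approx -0.067204$)
$\left(D + y{\left(7 \right)}\right)^{2} = \left(- \frac{25}{372} + 7^{2}\right)^{2} = \left(- \frac{25}{372} + 49\right)^{2} = \left(\frac{18203}{372}\right)^{2} = \frac{331349209}{138384}$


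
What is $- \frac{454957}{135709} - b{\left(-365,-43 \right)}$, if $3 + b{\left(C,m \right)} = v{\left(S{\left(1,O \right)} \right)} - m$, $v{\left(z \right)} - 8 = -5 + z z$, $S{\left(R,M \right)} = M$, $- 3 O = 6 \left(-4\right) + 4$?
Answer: $- \frac{110897596}{1221381} \approx -90.797$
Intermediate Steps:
$O = \frac{20}{3}$ ($O = - \frac{6 \left(-4\right) + 4}{3} = - \frac{-24 + 4}{3} = \left(- \frac{1}{3}\right) \left(-20\right) = \frac{20}{3} \approx 6.6667$)
$v{\left(z \right)} = 3 + z^{2}$ ($v{\left(z \right)} = 8 + \left(-5 + z z\right) = 8 + \left(-5 + z^{2}\right) = 3 + z^{2}$)
$b{\left(C,m \right)} = \frac{400}{9} - m$ ($b{\left(C,m \right)} = -3 - \left(-3 - \frac{400}{9} + m\right) = -3 - \left(- \frac{427}{9} + m\right) = \frac{400}{9} - m$)
$- \frac{454957}{135709} - b{\left(-365,-43 \right)} = - \frac{454957}{135709} - \left(\frac{400}{9} - -43\right) = \left(-454957\right) \frac{1}{135709} - \left(\frac{400}{9} + 43\right) = - \frac{454957}{135709} - \frac{787}{9} = - \frac{110897596}{1221381}$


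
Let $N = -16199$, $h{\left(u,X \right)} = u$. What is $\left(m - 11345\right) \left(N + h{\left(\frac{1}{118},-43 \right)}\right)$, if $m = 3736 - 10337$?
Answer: $\frac{17151719013}{59} \approx 2.9071 \cdot 10^{8}$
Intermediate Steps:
$m = -6601$
$\left(m - 11345\right) \left(N + h{\left(\frac{1}{118},-43 \right)}\right) = \left(-6601 - 11345\right) \left(-16199 + \frac{1}{118}\right) = - 17946 \left(-16199 + \frac{1}{118}\right) = \left(-17946\right) \left(- \frac{1911481}{118}\right) = \frac{17151719013}{59}$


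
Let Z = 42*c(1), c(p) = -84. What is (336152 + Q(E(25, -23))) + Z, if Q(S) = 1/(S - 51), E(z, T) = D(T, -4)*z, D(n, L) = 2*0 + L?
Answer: 50226223/151 ≈ 3.3262e+5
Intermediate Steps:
D(n, L) = L (D(n, L) = 0 + L = L)
E(z, T) = -4*z
Q(S) = 1/(-51 + S)
Z = -3528 (Z = 42*(-84) = -3528)
(336152 + Q(E(25, -23))) + Z = (336152 + 1/(-51 - 4*25)) - 3528 = (336152 + 1/(-51 - 100)) - 3528 = (336152 + 1/(-151)) - 3528 = (336152 - 1/151) - 3528 = 50758951/151 - 3528 = 50226223/151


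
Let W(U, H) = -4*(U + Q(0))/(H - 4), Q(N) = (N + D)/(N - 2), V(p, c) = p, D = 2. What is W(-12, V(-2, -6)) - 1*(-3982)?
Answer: 11920/3 ≈ 3973.3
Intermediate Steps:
Q(N) = (2 + N)/(-2 + N) (Q(N) = (N + 2)/(N - 2) = (2 + N)/(-2 + N))
W(U, H) = -4*(-1 + U)/(-4 + H) (W(U, H) = -4*(U + (2 + 0)/(-2 + 0))/(H - 4) = -4*(U + 2/(-2))/(-4 + H) = -4*(U - ½*2)/(-4 + H) = -4*(U - 1)/(-4 + H) = -4*(-1 + U)/(-4 + H))
W(-12, V(-2, -6)) - 1*(-3982) = 4*(1 - 1*(-12))/(-4 - 2) - 1*(-3982) = 4*(1 + 12)/(-6) + 3982 = 4*(-⅙)*13 + 3982 = -26/3 + 3982 = 11920/3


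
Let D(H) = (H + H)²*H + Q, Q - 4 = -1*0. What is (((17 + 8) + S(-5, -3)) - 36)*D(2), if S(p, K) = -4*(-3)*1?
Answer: 36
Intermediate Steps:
S(p, K) = 12 (S(p, K) = 12*1 = 12)
Q = 4 (Q = 4 - 1*0 = 4 + 0 = 4)
D(H) = 4 + 4*H³ (D(H) = (H + H)²*H + 4 = (2*H)²*H + 4 = (4*H²)*H + 4 = 4*H³ + 4 = 4 + 4*H³)
(((17 + 8) + S(-5, -3)) - 36)*D(2) = (((17 + 8) + 12) - 36)*(4 + 4*2³) = ((25 + 12) - 36)*(4 + 4*8) = (37 - 36)*(4 + 32) = 1*36 = 36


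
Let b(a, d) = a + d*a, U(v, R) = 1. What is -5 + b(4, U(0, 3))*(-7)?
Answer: -61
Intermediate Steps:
b(a, d) = a + a*d
-5 + b(4, U(0, 3))*(-7) = -5 + (4*(1 + 1))*(-7) = -5 + (4*2)*(-7) = -5 + 8*(-7) = -5 - 56 = -61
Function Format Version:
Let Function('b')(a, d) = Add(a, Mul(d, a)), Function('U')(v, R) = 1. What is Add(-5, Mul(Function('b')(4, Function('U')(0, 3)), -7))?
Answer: -61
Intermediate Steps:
Function('b')(a, d) = Add(a, Mul(a, d))
Add(-5, Mul(Function('b')(4, Function('U')(0, 3)), -7)) = Add(-5, Mul(Mul(4, Add(1, 1)), -7)) = Add(-5, Mul(Mul(4, 2), -7)) = Add(-5, Mul(8, -7)) = Add(-5, -56) = -61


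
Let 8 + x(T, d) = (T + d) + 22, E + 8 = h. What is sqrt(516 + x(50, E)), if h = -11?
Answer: sqrt(561) ≈ 23.685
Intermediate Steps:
E = -19 (E = -8 - 11 = -19)
x(T, d) = 14 + T + d (x(T, d) = -8 + ((T + d) + 22) = -8 + (22 + T + d) = 14 + T + d)
sqrt(516 + x(50, E)) = sqrt(516 + (14 + 50 - 19)) = sqrt(516 + 45) = sqrt(561)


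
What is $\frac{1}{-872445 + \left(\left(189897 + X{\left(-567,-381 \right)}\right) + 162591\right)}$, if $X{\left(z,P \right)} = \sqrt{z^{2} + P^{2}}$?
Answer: $- \frac{57773}{30039423911} - \frac{5 \sqrt{2074}}{90118271733} \approx -1.9258 \cdot 10^{-6}$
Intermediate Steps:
$X{\left(z,P \right)} = \sqrt{P^{2} + z^{2}}$
$\frac{1}{-872445 + \left(\left(189897 + X{\left(-567,-381 \right)}\right) + 162591\right)} = \frac{1}{-872445 + \left(\left(189897 + \sqrt{\left(-381\right)^{2} + \left(-567\right)^{2}}\right) + 162591\right)} = \frac{1}{-872445 + \left(\left(189897 + \sqrt{145161 + 321489}\right) + 162591\right)} = \frac{1}{-872445 + \left(\left(189897 + \sqrt{466650}\right) + 162591\right)} = \frac{1}{-872445 + \left(\left(189897 + 15 \sqrt{2074}\right) + 162591\right)} = \frac{1}{-872445 + \left(352488 + 15 \sqrt{2074}\right)} = \frac{1}{-519957 + 15 \sqrt{2074}}$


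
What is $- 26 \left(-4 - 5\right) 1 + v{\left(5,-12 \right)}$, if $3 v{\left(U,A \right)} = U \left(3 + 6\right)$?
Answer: $249$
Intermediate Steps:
$v{\left(U,A \right)} = 3 U$ ($v{\left(U,A \right)} = \frac{U \left(3 + 6\right)}{3} = \frac{U 9}{3} = \frac{9 U}{3} = 3 U$)
$- 26 \left(-4 - 5\right) 1 + v{\left(5,-12 \right)} = - 26 \left(-4 - 5\right) 1 + 3 \cdot 5 = - 26 \left(\left(-9\right) 1\right) + 15 = \left(-26\right) \left(-9\right) + 15 = 234 + 15 = 249$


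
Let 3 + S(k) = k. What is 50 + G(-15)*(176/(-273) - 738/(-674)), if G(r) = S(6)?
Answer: 1574775/30667 ≈ 51.351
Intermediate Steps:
S(k) = -3 + k
G(r) = 3 (G(r) = -3 + 6 = 3)
50 + G(-15)*(176/(-273) - 738/(-674)) = 50 + 3*(176/(-273) - 738/(-674)) = 50 + 3*(176*(-1/273) - 738*(-1/674)) = 50 + 3*(-176/273 + 369/337) = 50 + 3*(41425/92001) = 50 + 41425/30667 = 1574775/30667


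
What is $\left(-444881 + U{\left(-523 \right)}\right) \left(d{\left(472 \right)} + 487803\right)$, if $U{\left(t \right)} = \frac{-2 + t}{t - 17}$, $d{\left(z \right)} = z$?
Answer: $- \frac{7820056640275}{36} \approx -2.1722 \cdot 10^{11}$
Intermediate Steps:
$U{\left(t \right)} = \frac{-2 + t}{-17 + t}$
$\left(-444881 + U{\left(-523 \right)}\right) \left(d{\left(472 \right)} + 487803\right) = \left(-444881 + \frac{-2 - 523}{-17 - 523}\right) \left(472 + 487803\right) = \left(-444881 + \frac{1}{-540} \left(-525\right)\right) 488275 = \left(-444881 - - \frac{35}{36}\right) 488275 = \left(-444881 + \frac{35}{36}\right) 488275 = \left(- \frac{16015681}{36}\right) 488275 = - \frac{7820056640275}{36}$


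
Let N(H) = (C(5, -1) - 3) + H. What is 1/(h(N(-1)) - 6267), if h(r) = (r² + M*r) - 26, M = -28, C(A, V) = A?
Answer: -1/6320 ≈ -0.00015823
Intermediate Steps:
N(H) = 2 + H (N(H) = (5 - 3) + H = 2 + H)
h(r) = -26 + r² - 28*r (h(r) = (r² - 28*r) - 26 = -26 + r² - 28*r)
1/(h(N(-1)) - 6267) = 1/((-26 + (2 - 1)² - 28*(2 - 1)) - 6267) = 1/((-26 + 1² - 28*1) - 6267) = 1/((-26 + 1 - 28) - 6267) = 1/(-53 - 6267) = 1/(-6320) = -1/6320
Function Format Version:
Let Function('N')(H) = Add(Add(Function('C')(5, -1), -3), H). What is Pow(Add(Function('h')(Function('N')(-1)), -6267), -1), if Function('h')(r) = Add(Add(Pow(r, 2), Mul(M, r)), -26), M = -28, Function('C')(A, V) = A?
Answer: Rational(-1, 6320) ≈ -0.00015823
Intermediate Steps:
Function('N')(H) = Add(2, H) (Function('N')(H) = Add(Add(5, -3), H) = Add(2, H))
Function('h')(r) = Add(-26, Pow(r, 2), Mul(-28, r)) (Function('h')(r) = Add(Add(Pow(r, 2), Mul(-28, r)), -26) = Add(-26, Pow(r, 2), Mul(-28, r)))
Pow(Add(Function('h')(Function('N')(-1)), -6267), -1) = Pow(Add(Add(-26, Pow(Add(2, -1), 2), Mul(-28, Add(2, -1))), -6267), -1) = Pow(Add(Add(-26, Pow(1, 2), Mul(-28, 1)), -6267), -1) = Pow(Add(Add(-26, 1, -28), -6267), -1) = Pow(Add(-53, -6267), -1) = Pow(-6320, -1) = Rational(-1, 6320)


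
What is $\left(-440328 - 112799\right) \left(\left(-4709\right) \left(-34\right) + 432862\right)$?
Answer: $-327986610936$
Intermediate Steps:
$\left(-440328 - 112799\right) \left(\left(-4709\right) \left(-34\right) + 432862\right) = - 553127 \left(160106 + 432862\right) = \left(-553127\right) 592968 = -327986610936$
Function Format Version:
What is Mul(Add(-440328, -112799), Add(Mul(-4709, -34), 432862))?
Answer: -327986610936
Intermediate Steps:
Mul(Add(-440328, -112799), Add(Mul(-4709, -34), 432862)) = Mul(-553127, Add(160106, 432862)) = Mul(-553127, 592968) = -327986610936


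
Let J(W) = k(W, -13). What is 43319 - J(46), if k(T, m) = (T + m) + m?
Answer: 43299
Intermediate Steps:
k(T, m) = T + 2*m
J(W) = -26 + W (J(W) = W + 2*(-13) = W - 26 = -26 + W)
43319 - J(46) = 43319 - (-26 + 46) = 43319 - 1*20 = 43319 - 20 = 43299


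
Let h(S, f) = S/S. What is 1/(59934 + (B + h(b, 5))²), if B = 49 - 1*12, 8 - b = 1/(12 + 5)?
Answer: 1/61378 ≈ 1.6292e-5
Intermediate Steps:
b = 135/17 (b = 8 - 1/(12 + 5) = 8 - 1/17 = 135/17 ≈ 7.9412)
h(S, f) = 1
B = 37 (B = 49 - 12 = 37)
1/(59934 + (B + h(b, 5))²) = 1/(59934 + (37 + 1)²) = 1/(59934 + 38²) = 1/(59934 + 1444) = 1/61378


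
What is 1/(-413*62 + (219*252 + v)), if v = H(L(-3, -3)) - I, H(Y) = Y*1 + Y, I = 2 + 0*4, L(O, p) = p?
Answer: 1/29574 ≈ 3.3813e-5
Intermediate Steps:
I = 2 (I = 2 + 0 = 2)
H(Y) = 2*Y (H(Y) = Y + Y = 2*Y)
v = -8 (v = 2*(-3) - 1*2 = -6 - 2 = -8)
1/(-413*62 + (219*252 + v)) = 1/(-413*62 + (219*252 - 8)) = 1/(-25606 + (55188 - 8)) = 1/(-25606 + 55180) = 1/29574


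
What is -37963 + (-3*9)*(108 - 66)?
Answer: -39097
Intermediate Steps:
-37963 + (-3*9)*(108 - 66) = -37963 - 27*42 = -37963 - 1134 = -39097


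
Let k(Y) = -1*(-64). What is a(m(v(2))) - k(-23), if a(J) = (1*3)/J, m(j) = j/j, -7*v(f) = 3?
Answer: -61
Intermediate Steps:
v(f) = -3/7 (v(f) = -⅐*3 = -3/7)
m(j) = 1
k(Y) = 64
a(J) = 3/J
a(m(v(2))) - k(-23) = 3/1 - 1*64 = 3*1 - 64 = 3 - 64 = -61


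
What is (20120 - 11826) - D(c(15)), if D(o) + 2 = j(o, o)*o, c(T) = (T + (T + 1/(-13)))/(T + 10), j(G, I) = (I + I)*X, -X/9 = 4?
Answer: 887160112/105625 ≈ 8399.2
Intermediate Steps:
X = -36 (X = -9*4 = -36)
j(G, I) = -72*I (j(G, I) = (I + I)*(-36) = (2*I)*(-36) = -72*I)
c(T) = (-1/13 + 2*T)/(10 + T) (c(T) = (T + (T - 1/13))/(10 + T) = (T + (-1/13 + T))/(10 + T) = (-1/13 + 2*T)/(10 + T))
D(o) = -2 - 72*o² (D(o) = -2 + (-72*o)*o = -2 - 72*o²)
(20120 - 11826) - D(c(15)) = (20120 - 11826) - (-2 - 72*(-1 + 26*15)²/(169*(10 + 15)²)) = 8294 - (-2 - 72*(-1 + 390)²/105625) = 8294 - (-2 - 72*((1/13)*(1/25)*389)²) = 8294 - (-2 - 72*(389/325)²) = 8294 - (-2 - 72*151321/105625) = 8294 - (-2 - 10895112/105625) = 8294 - 1*(-11106362/105625) = 8294 + 11106362/105625 = 887160112/105625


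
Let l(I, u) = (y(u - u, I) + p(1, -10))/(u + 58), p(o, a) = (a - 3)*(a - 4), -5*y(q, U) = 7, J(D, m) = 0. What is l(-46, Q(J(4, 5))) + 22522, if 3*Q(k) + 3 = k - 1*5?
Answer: 18695969/830 ≈ 22525.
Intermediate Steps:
y(q, U) = -7/5 (y(q, U) = -⅕*7 = -7/5)
p(o, a) = (-4 + a)*(-3 + a) (p(o, a) = (-3 + a)*(-4 + a) = (-4 + a)*(-3 + a))
Q(k) = -8/3 + k/3 (Q(k) = -1 + (k - 1*5)/3 = -1 + (k - 5)/3 = -1 + (-5 + k)/3 = -1 + (-5/3 + k/3) = -8/3 + k/3)
l(I, u) = 903/(5*(58 + u)) (l(I, u) = (-7/5 + (12 + (-10)² - 7*(-10)))/(u + 58) = (-7/5 + (12 + 100 + 70))/(58 + u) = (-7/5 + 182)/(58 + u) = 903/(5*(58 + u)))
l(-46, Q(J(4, 5))) + 22522 = 903/(5*(58 + (-8/3 + (⅓)*0))) + 22522 = 903/(5*(58 + (-8/3 + 0))) + 22522 = 903/(5*(58 - 8/3)) + 22522 = 903/(5*(166/3)) + 22522 = (903/5)*(3/166) + 22522 = 2709/830 + 22522 = 18695969/830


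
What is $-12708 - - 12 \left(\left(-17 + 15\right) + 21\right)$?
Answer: $-12480$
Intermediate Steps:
$-12708 - - 12 \left(\left(-17 + 15\right) + 21\right) = -12708 - - 12 \left(-2 + 21\right) = -12708 - \left(-12\right) 19 = -12708 - -228 = -12708 + 228 = -12480$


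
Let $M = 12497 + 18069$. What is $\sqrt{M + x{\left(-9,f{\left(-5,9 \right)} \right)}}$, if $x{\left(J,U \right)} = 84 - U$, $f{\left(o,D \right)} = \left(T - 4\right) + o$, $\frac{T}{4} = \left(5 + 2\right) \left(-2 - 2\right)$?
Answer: $3 \sqrt{3419} \approx 175.42$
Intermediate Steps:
$M = 30566$
$T = -112$ ($T = 4 \left(5 + 2\right) \left(-2 - 2\right) = 4 \cdot 7 \left(-4\right) = 4 \left(-28\right) = -112$)
$f{\left(o,D \right)} = -116 + o$ ($f{\left(o,D \right)} = \left(-112 - 4\right) + o = -116 + o$)
$\sqrt{M + x{\left(-9,f{\left(-5,9 \right)} \right)}} = \sqrt{30566 + \left(84 - \left(-116 - 5\right)\right)} = \sqrt{30566 + \left(84 - -121\right)} = \sqrt{30566 + \left(84 + 121\right)} = \sqrt{30566 + 205} = \sqrt{30771} = 3 \sqrt{3419}$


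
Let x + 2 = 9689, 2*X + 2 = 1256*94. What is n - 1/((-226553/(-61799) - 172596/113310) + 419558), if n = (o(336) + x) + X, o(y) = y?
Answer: 33812828496709620099/489657782284541 ≈ 69054.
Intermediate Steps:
X = 59031 (X = -1 + (1256*94)/2 = -1 + (1/2)*118064 = -1 + 59032 = 59031)
x = 9687 (x = -2 + 9689 = 9687)
n = 69054 (n = (336 + 9687) + 59031 = 10023 + 59031 = 69054)
n - 1/((-226553/(-61799) - 172596/113310) + 419558) = 69054 - 1/((-226553/(-61799) - 172596/113310) + 419558) = 69054 - 1/((-226553*(-1/61799) - 172596*1/113310) + 419558) = 69054 - 1/((226553/61799 - 28766/18885) + 419558) = 69054 - 1/(2500743371/1167074115 + 419558) = 69054 - 1/489657782284541/1167074115 = 69054 - 1*1167074115/489657782284541 = 69054 - 1167074115/489657782284541 = 33812828496709620099/489657782284541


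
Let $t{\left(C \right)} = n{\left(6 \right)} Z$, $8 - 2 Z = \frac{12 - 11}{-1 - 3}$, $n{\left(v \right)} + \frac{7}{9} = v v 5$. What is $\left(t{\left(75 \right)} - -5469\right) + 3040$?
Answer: $\frac{221959}{24} \approx 9248.3$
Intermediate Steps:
$n{\left(v \right)} = - \frac{7}{9} + 5 v^{2}$ ($n{\left(v \right)} = - \frac{7}{9} + v v 5 = - \frac{7}{9} + v^{2} \cdot 5 = - \frac{7}{9} + 5 v^{2}$)
$Z = \frac{33}{8}$ ($Z = 4 - \frac{\left(12 - 11\right) \frac{1}{-1 - 3}}{2} = 4 - \frac{1 \frac{1}{-4}}{2} = 4 - \frac{1 \left(- \frac{1}{4}\right)}{2} = 4 - - \frac{1}{8} = 4 + \frac{1}{8} = \frac{33}{8} \approx 4.125$)
$t{\left(C \right)} = \frac{17743}{24}$ ($t{\left(C \right)} = \left(- \frac{7}{9} + 5 \cdot 6^{2}\right) \frac{33}{8} = \left(- \frac{7}{9} + 5 \cdot 36\right) \frac{33}{8} = \left(- \frac{7}{9} + 180\right) \frac{33}{8} = \frac{1613}{9} \cdot \frac{33}{8} = \frac{17743}{24}$)
$\left(t{\left(75 \right)} - -5469\right) + 3040 = \left(\frac{17743}{24} - -5469\right) + 3040 = \left(\frac{17743}{24} + \left(-7652 + 13121\right)\right) + 3040 = \left(\frac{17743}{24} + 5469\right) + 3040 = \frac{148999}{24} + 3040 = \frac{221959}{24}$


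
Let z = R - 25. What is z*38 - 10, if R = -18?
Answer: -1644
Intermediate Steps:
z = -43 (z = -18 - 25 = -43)
z*38 - 10 = -43*38 - 10 = -1634 - 10 = -1644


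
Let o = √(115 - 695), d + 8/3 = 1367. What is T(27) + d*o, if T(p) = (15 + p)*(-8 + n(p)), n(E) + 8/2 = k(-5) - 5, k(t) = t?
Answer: -924 + 8186*I*√145/3 ≈ -924.0 + 32858.0*I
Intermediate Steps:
d = 4093/3 (d = -8/3 + 1367 = 4093/3 ≈ 1364.3)
n(E) = -14 (n(E) = -4 + (-5 - 5) = -4 - 10 = -14)
T(p) = -330 - 22*p (T(p) = (15 + p)*(-8 - 14) = (15 + p)*(-22) = -330 - 22*p)
o = 2*I*√145 (o = √(-580) = 2*I*√145 ≈ 24.083*I)
T(27) + d*o = (-330 - 22*27) + 4093*(2*I*√145)/3 = (-330 - 594) + 8186*I*√145/3 = -924 + 8186*I*√145/3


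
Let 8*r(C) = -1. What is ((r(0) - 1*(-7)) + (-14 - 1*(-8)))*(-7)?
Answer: -49/8 ≈ -6.1250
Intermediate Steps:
r(C) = -⅛ (r(C) = (⅛)*(-1) = -⅛)
((r(0) - 1*(-7)) + (-14 - 1*(-8)))*(-7) = ((-⅛ - 1*(-7)) + (-14 - 1*(-8)))*(-7) = ((-⅛ + 7) + (-14 + 8))*(-7) = (55/8 - 6)*(-7) = (7/8)*(-7) = -49/8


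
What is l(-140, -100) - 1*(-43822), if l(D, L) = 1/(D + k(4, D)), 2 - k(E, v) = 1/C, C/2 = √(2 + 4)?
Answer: 20029060898/457055 + 2*√6/457055 ≈ 43822.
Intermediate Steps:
C = 2*√6 (C = 2*√(2 + 4) = 2*√6 ≈ 4.8990)
k(E, v) = 2 - √6/12 (k(E, v) = 2 - 1/(2*√6) = 2 - √6/12)
l(D, L) = 1/(2 + D - √6/12) (l(D, L) = 1/(D + (2 - √6/12)) = 1/(2 + D - √6/12))
l(-140, -100) - 1*(-43822) = 12/(24 - √6 + 12*(-140)) - 1*(-43822) = 12/(24 - √6 - 1680) + 43822 = 12/(-1656 - √6) + 43822 = 43822 + 12/(-1656 - √6)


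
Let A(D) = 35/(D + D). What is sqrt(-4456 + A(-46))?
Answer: I*sqrt(9429701)/46 ≈ 66.756*I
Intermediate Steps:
A(D) = 35/(2*D) (A(D) = 35/((2*D)) = 35*(1/(2*D)) = 35/(2*D))
sqrt(-4456 + A(-46)) = sqrt(-4456 + (35/2)/(-46)) = sqrt(-4456 + (35/2)*(-1/46)) = sqrt(-4456 - 35/92) = sqrt(-409987/92) = I*sqrt(9429701)/46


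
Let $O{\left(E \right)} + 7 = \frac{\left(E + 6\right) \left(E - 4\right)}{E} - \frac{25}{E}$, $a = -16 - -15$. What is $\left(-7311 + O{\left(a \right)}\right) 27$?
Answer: $-196236$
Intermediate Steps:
$a = -1$ ($a = -16 + 15 = -1$)
$O{\left(E \right)} = -7 - \frac{25}{E} + \frac{\left(-4 + E\right) \left(6 + E\right)}{E}$ ($O{\left(E \right)} = -7 + \left(\frac{\left(E + 6\right) \left(E - 4\right)}{E} - \frac{25}{E}\right) = -7 + \left(\frac{\left(6 + E\right) \left(-4 + E\right)}{E} - \frac{25}{E}\right) = -7 + \left(\frac{\left(-4 + E\right) \left(6 + E\right)}{E} - \frac{25}{E}\right) = -7 + \left(- \frac{25}{E} + \frac{\left(-4 + E\right) \left(6 + E\right)}{E}\right) = -7 - \frac{25}{E} + \frac{\left(-4 + E\right) \left(6 + E\right)}{E}$)
$\left(-7311 + O{\left(a \right)}\right) 27 = \left(-7311 - \left(6 - 49\right)\right) 27 = \left(-7311 - -43\right) 27 = \left(-7311 + 43\right) 27 = \left(-7268\right) 27 = -196236$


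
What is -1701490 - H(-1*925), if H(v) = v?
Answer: -1700565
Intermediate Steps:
-1701490 - H(-1*925) = -1701490 - (-1)*925 = -1701490 - 1*(-925) = -1701490 + 925 = -1700565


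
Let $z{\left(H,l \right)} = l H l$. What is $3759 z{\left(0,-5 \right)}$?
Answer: $0$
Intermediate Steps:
$z{\left(H,l \right)} = H l^{2}$ ($z{\left(H,l \right)} = H l l = H l^{2}$)
$3759 z{\left(0,-5 \right)} = 3759 \cdot 0 \left(-5\right)^{2} = 3759 \cdot 0 \cdot 25 = 3759 \cdot 0 = 0$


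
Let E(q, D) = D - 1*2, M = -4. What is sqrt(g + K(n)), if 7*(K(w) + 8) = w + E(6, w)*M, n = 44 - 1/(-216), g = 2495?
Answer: sqrt(17423266)/84 ≈ 49.692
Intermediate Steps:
E(q, D) = -2 + D (E(q, D) = D - 2 = -2 + D)
n = 9505/216 (n = 44 - 1*(-1/216) = 44 + 1/216 = 9505/216 ≈ 44.005)
K(w) = -48/7 - 3*w/7 (K(w) = -8 + (w + (-2 + w)*(-4))/7 = -8 + (w + (8 - 4*w))/7 = -8 + (8 - 3*w)/7 = -8 + (8/7 - 3*w/7) = -48/7 - 3*w/7)
sqrt(g + K(n)) = sqrt(2495 + (-48/7 - 3/7*9505/216)) = sqrt(2495 + (-48/7 - 9505/504)) = sqrt(2495 - 12961/504) = sqrt(1244519/504) = sqrt(17423266)/84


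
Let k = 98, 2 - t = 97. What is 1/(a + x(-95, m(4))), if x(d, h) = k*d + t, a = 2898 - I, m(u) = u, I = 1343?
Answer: -1/7850 ≈ -0.00012739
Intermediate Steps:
t = -95 (t = 2 - 1*97 = 2 - 97 = -95)
a = 1555 (a = 2898 - 1*1343 = 2898 - 1343 = 1555)
x(d, h) = -95 + 98*d (x(d, h) = 98*d - 95 = -95 + 98*d)
1/(a + x(-95, m(4))) = 1/(1555 + (-95 + 98*(-95))) = 1/(1555 + (-95 - 9310)) = 1/(1555 - 9405) = 1/(-7850) = -1/7850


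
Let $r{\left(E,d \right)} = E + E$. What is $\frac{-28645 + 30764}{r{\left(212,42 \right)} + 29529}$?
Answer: $\frac{2119}{29953} \approx 0.070744$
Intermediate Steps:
$r{\left(E,d \right)} = 2 E$
$\frac{-28645 + 30764}{r{\left(212,42 \right)} + 29529} = \frac{-28645 + 30764}{2 \cdot 212 + 29529} = \frac{2119}{424 + 29529} = \frac{2119}{29953}$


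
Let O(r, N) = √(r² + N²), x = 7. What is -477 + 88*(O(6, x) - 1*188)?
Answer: -17021 + 88*√85 ≈ -16210.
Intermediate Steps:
O(r, N) = √(N² + r²)
-477 + 88*(O(6, x) - 1*188) = -477 + 88*(√(7² + 6²) - 1*188) = -477 + 88*(√(49 + 36) - 188) = -477 + 88*(√85 - 188) = -477 + 88*(-188 + √85) = -477 + (-16544 + 88*√85) = -17021 + 88*√85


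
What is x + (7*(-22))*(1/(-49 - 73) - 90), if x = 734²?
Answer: 33709653/61 ≈ 5.5262e+5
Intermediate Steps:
x = 538756
x + (7*(-22))*(1/(-49 - 73) - 90) = 538756 + (7*(-22))*(1/(-49 - 73) - 90) = 538756 - 154*(1/(-122) - 90) = 538756 - 154*(-1/122 - 90) = 538756 - 154*(-10981/122) = 538756 + 845537/61 = 33709653/61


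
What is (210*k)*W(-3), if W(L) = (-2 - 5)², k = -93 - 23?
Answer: -1193640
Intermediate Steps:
k = -116
W(L) = 49 (W(L) = (-7)² = 49)
(210*k)*W(-3) = (210*(-116))*49 = -24360*49 = -1193640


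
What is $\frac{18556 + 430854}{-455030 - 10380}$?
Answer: $- \frac{44941}{46541} \approx -0.96562$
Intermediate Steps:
$\frac{18556 + 430854}{-455030 - 10380} = \frac{449410}{-465410} = 449410 \left(- \frac{1}{465410}\right) = - \frac{44941}{46541}$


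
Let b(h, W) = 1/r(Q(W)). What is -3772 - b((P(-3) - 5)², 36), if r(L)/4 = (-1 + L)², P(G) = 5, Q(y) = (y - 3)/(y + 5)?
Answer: -967313/256 ≈ -3778.6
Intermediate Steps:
Q(y) = (-3 + y)/(5 + y)
r(L) = 4*(-1 + L)²
b(h, W) = 1/(4*(-1 + (-3 + W)/(5 + W))²)
-3772 - b((P(-3) - 5)², 36) = -3772 - (5 + 36)²/256 = -3772 - 41²/256 = -3772 - 1681/256 = -967313/256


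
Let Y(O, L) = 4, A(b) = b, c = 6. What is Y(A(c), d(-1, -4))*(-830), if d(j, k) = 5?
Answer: -3320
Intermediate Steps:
Y(A(c), d(-1, -4))*(-830) = 4*(-830) = -3320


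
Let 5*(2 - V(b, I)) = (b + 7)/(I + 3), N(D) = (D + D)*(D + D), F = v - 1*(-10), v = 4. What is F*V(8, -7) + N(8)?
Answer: 589/2 ≈ 294.50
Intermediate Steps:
F = 14 (F = 4 - 1*(-10) = 4 + 10 = 14)
N(D) = 4*D**2 (N(D) = (2*D)*(2*D) = 4*D**2)
V(b, I) = 2 - (7 + b)/(5*(3 + I)) (V(b, I) = 2 - (b + 7)/(5*(I + 3)) = 2 - (7 + b)/(5*(3 + I)))
F*V(8, -7) + N(8) = 14*((23 - 1*8 + 10*(-7))/(5*(3 - 7))) + 4*8**2 = 14*((1/5)*(23 - 8 - 70)/(-4)) + 4*64 = 14*((1/5)*(-1/4)*(-55)) + 256 = 14*(11/4) + 256 = 77/2 + 256 = 589/2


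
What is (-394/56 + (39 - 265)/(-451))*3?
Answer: -247557/12628 ≈ -19.604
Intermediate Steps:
(-394/56 + (39 - 265)/(-451))*3 = (-394*1/56 - 226*(-1/451))*3 = (-197/28 + 226/451)*3 = -82519/12628*3 = -247557/12628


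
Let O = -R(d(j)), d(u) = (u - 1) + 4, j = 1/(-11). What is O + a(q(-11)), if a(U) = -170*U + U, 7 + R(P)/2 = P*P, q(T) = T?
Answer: 224585/121 ≈ 1856.1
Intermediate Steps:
j = -1/11 ≈ -0.090909
d(u) = 3 + u (d(u) = (-1 + u) + 4 = 3 + u)
R(P) = -14 + 2*P² (R(P) = -14 + 2*(P*P) = -14 + 2*P²)
a(U) = -169*U
O = -354/121 (O = -(-14 + 2*(3 - 1/11)²) = -(-14 + 2*(32/11)²) = -(-14 + 2*(1024/121)) = -(-14 + 2048/121) = -1*354/121 = -354/121 ≈ -2.9256)
O + a(q(-11)) = -354/121 - 169*(-11) = -354/121 + 1859 = 224585/121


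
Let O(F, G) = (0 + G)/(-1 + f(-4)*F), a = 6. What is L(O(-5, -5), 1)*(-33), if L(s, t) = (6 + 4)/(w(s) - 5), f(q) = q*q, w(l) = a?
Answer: -330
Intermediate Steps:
w(l) = 6
f(q) = q²
O(F, G) = G/(-1 + 16*F) (O(F, G) = (0 + G)/(-1 + (-4)²*F) = G/(-1 + 16*F))
L(s, t) = 10 (L(s, t) = (6 + 4)/(6 - 5) = 10/1 = 10*1 = 10)
L(O(-5, -5), 1)*(-33) = 10*(-33) = -330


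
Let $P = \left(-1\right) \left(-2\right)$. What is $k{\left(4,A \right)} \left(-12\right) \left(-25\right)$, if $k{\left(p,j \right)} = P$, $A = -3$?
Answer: $600$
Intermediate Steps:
$P = 2$
$k{\left(p,j \right)} = 2$
$k{\left(4,A \right)} \left(-12\right) \left(-25\right) = 2 \left(-12\right) \left(-25\right) = \left(-24\right) \left(-25\right) = 600$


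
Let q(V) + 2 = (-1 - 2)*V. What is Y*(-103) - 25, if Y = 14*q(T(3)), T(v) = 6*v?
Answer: 80727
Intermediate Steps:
q(V) = -2 - 3*V (q(V) = -2 + (-1 - 2)*V = -2 - 3*V)
Y = -784 (Y = 14*(-2 - 18*3) = 14*(-2 - 3*18) = 14*(-2 - 54) = 14*(-56) = -784)
Y*(-103) - 25 = -784*(-103) - 25 = 80752 - 25 = 80727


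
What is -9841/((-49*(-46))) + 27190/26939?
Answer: -203820439/60720506 ≈ -3.3567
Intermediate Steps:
-9841/((-49*(-46))) + 27190/26939 = -9841/2254 + 27190*(1/26939) = -9841*1/2254 + 27190/26939 = -9841/2254 + 27190/26939 = -203820439/60720506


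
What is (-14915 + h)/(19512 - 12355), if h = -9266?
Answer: -24181/7157 ≈ -3.3787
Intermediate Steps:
(-14915 + h)/(19512 - 12355) = (-14915 - 9266)/(19512 - 12355) = -24181/7157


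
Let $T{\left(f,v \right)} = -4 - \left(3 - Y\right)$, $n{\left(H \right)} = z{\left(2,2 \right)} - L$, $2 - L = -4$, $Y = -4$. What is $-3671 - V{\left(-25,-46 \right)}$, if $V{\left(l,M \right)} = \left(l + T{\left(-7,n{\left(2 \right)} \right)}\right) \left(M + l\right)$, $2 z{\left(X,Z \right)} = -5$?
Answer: $-6227$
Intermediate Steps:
$z{\left(X,Z \right)} = - \frac{5}{2}$ ($z{\left(X,Z \right)} = \frac{1}{2} \left(-5\right) = - \frac{5}{2}$)
$L = 6$ ($L = 2 - -4 = 2 + 4 = 6$)
$n{\left(H \right)} = - \frac{17}{2}$ ($n{\left(H \right)} = - \frac{5}{2} - 6 = - \frac{17}{2}$)
$T{\left(f,v \right)} = -11$ ($T{\left(f,v \right)} = -4 - \left(3 - -4\right) = -4 - \left(3 + 4\right) = -4 - 7 = -11$)
$V{\left(l,M \right)} = \left(-11 + l\right) \left(M + l\right)$ ($V{\left(l,M \right)} = \left(l - 11\right) \left(M + l\right) = \left(-11 + l\right) \left(M + l\right)$)
$-3671 - V{\left(-25,-46 \right)} = -3671 - \left(\left(-25\right)^{2} - -506 - -275 - -1150\right) = -3671 - \left(625 + 506 + 275 + 1150\right) = -3671 - 2556 = -6227$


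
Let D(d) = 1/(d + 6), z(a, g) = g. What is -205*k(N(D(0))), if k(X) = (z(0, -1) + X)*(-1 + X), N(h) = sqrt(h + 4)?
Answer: -6355/6 + 1025*sqrt(6)/3 ≈ -222.26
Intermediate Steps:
D(d) = 1/(6 + d)
N(h) = sqrt(4 + h)
k(X) = (-1 + X)**2 (k(X) = (-1 + X)*(-1 + X) = (-1 + X)**2)
-205*k(N(D(0))) = -205*(1 + (sqrt(4 + 1/(6 + 0)))**2 - 2*sqrt(4 + 1/(6 + 0))) = -205*(1 + (sqrt(4 + 1/6))**2 - 2*sqrt(4 + 1/6)) = -205*(1 + (sqrt(25/6))**2 - 5*sqrt(6)/3) = -205*(1 + (5*sqrt(6)/6)**2 - 5*sqrt(6)/3) = -205*(1 + 25/6 - 5*sqrt(6)/3) = -205*(31/6 - 5*sqrt(6)/3) = -6355/6 + 1025*sqrt(6)/3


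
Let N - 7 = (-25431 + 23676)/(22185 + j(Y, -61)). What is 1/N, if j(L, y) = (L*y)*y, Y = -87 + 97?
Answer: 11879/82802 ≈ 0.14346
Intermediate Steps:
Y = 10
j(L, y) = L*y²
N = 82802/11879 (N = 7 + (-25431 + 23676)/(22185 + 10*(-61)²) = 7 - 1755/(22185 + 10*3721) = 7 - 1755/(22185 + 37210) = 7 - 1755/59395 = 7 - 1755*1/59395 = 7 - 351/11879 = 82802/11879 ≈ 6.9705)
1/N = 1/(82802/11879) = 11879/82802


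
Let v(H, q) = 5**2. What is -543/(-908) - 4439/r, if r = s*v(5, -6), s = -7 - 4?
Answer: 4179937/249700 ≈ 16.740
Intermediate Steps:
v(H, q) = 25
s = -11
r = -275 (r = -11*25 = -275)
-543/(-908) - 4439/r = -543/(-908) - 4439/(-275) = -543*(-1/908) - 4439*(-1/275) = 543/908 + 4439/275 = 4179937/249700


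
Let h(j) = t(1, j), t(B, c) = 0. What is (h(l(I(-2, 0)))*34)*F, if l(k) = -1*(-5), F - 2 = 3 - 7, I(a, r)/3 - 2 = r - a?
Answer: 0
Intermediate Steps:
I(a, r) = 6 - 3*a + 3*r (I(a, r) = 6 + 3*(r - a) = 6 + (-3*a + 3*r) = 6 - 3*a + 3*r)
F = -2 (F = 2 + (3 - 7) = 2 - 4 = -2)
l(k) = 5
h(j) = 0
(h(l(I(-2, 0)))*34)*F = (0*34)*(-2) = 0*(-2) = 0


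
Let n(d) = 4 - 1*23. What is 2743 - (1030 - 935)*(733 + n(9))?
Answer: -65087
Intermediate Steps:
n(d) = -19 (n(d) = 4 - 23 = -19)
2743 - (1030 - 935)*(733 + n(9)) = 2743 - (1030 - 935)*(733 - 19) = 2743 - 95*714 = 2743 - 1*67830 = 2743 - 67830 = -65087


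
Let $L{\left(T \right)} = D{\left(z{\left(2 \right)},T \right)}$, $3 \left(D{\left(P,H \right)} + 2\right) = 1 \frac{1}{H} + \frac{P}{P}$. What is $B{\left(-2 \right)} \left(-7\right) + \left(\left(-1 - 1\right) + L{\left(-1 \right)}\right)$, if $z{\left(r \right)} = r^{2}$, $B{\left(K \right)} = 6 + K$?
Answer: $-32$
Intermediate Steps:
$D{\left(P,H \right)} = - \frac{5}{3} + \frac{1}{3 H}$ ($D{\left(P,H \right)} = -2 + \frac{1 \frac{1}{H} + \frac{P}{P}}{3} = -2 + \frac{\frac{1}{H} + 1}{3} = -2 + \frac{1 + \frac{1}{H}}{3} = -2 + \left(\frac{1}{3} + \frac{1}{3 H}\right) = - \frac{5}{3} + \frac{1}{3 H}$)
$L{\left(T \right)} = \frac{1 - 5 T}{3 T}$
$B{\left(-2 \right)} \left(-7\right) + \left(\left(-1 - 1\right) + L{\left(-1 \right)}\right) = \left(6 - 2\right) \left(-7\right) + \left(\left(-1 - 1\right) + \frac{1 - -5}{3 \left(-1\right)}\right) = 4 \left(-7\right) - \left(2 + \frac{1 + 5}{3}\right) = -28 - \left(2 + \frac{1}{3} \cdot 6\right) = -28 - 4 = -32$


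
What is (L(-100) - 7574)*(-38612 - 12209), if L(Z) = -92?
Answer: 389593786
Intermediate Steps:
(L(-100) - 7574)*(-38612 - 12209) = (-92 - 7574)*(-38612 - 12209) = -7666*(-50821) = 389593786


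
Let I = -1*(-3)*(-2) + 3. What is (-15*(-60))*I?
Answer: -2700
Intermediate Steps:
I = -3 (I = 3*(-2) + 3 = -6 + 3 = -3)
(-15*(-60))*I = -15*(-60)*(-3) = 900*(-3) = -2700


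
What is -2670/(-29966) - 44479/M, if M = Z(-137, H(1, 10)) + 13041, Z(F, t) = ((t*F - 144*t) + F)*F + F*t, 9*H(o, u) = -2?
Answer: -300951777/165262490 ≈ -1.8211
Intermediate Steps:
H(o, u) = -2/9 (H(o, u) = (1/9)*(-2) = -2/9)
Z(F, t) = F*t + F*(F - 144*t + F*t) (Z(F, t) = ((F*t - 144*t) + F)*F + F*t = ((-144*t + F*t) + F)*F + F*t = (F - 144*t + F*t)*F + F*t = F*(F - 144*t + F*t) + F*t = F*t + F*(F - 144*t + F*t))
M = 209570/9 (M = -137*(-137 - 143*(-2/9) - 137*(-2/9)) + 13041 = -137*(-137 + 286/9 + 274/9) + 13041 = -137*(-673/9) + 13041 = 92201/9 + 13041 = 209570/9 ≈ 23286.)
-2670/(-29966) - 44479/M = -2670/(-29966) - 44479/209570/9 = -2670*(-1/29966) - 44479*9/209570 = 1335/14983 - 21069/11030 = -300951777/165262490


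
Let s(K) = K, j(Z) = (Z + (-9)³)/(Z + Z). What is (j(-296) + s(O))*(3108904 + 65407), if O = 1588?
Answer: 2987410742631/592 ≈ 5.0463e+9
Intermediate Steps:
j(Z) = (-729 + Z)/(2*Z) (j(Z) = (Z - 729)/((2*Z)) = (-729 + Z)*(1/(2*Z)) = (-729 + Z)/(2*Z))
(j(-296) + s(O))*(3108904 + 65407) = ((½)*(-729 - 296)/(-296) + 1588)*(3108904 + 65407) = ((½)*(-1/296)*(-1025) + 1588)*3174311 = (1025/592 + 1588)*3174311 = (941121/592)*3174311 = 2987410742631/592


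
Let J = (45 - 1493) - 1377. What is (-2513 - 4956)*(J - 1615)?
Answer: 33162360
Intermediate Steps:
J = -2825 (J = -1448 - 1377 = -2825)
(-2513 - 4956)*(J - 1615) = (-2513 - 4956)*(-2825 - 1615) = -7469*(-4440) = 33162360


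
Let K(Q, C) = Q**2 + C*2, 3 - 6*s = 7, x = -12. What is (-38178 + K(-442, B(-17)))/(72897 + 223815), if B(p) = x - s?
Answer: 235745/445068 ≈ 0.52968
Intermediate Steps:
s = -2/3 (s = 1/2 - 1/6*7 = 1/2 - 7/6 = -2/3 ≈ -0.66667)
B(p) = -34/3 (B(p) = -12 - 1*(-2/3) = -12 + 2/3 = -34/3)
K(Q, C) = Q**2 + 2*C
(-38178 + K(-442, B(-17)))/(72897 + 223815) = (-38178 + ((-442)**2 + 2*(-34/3)))/(72897 + 223815) = (-38178 + (195364 - 68/3))/296712 = (-38178 + 586024/3)*(1/296712) = (471490/3)*(1/296712) = 235745/445068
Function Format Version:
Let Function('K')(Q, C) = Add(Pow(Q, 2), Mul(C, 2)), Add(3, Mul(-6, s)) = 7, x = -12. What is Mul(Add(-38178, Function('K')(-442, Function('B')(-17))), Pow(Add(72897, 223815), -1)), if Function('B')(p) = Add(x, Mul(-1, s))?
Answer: Rational(235745, 445068) ≈ 0.52968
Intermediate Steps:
s = Rational(-2, 3) (s = Add(Rational(1, 2), Mul(Rational(-1, 6), 7)) = Add(Rational(1, 2), Rational(-7, 6)) = Rational(-2, 3) ≈ -0.66667)
Function('B')(p) = Rational(-34, 3) (Function('B')(p) = Add(-12, Mul(-1, Rational(-2, 3))) = Add(-12, Rational(2, 3)) = Rational(-34, 3))
Function('K')(Q, C) = Add(Pow(Q, 2), Mul(2, C))
Mul(Add(-38178, Function('K')(-442, Function('B')(-17))), Pow(Add(72897, 223815), -1)) = Mul(Add(-38178, Add(Pow(-442, 2), Mul(2, Rational(-34, 3)))), Pow(Add(72897, 223815), -1)) = Mul(Add(-38178, Add(195364, Rational(-68, 3))), Pow(296712, -1)) = Mul(Add(-38178, Rational(586024, 3)), Rational(1, 296712)) = Mul(Rational(471490, 3), Rational(1, 296712)) = Rational(235745, 445068)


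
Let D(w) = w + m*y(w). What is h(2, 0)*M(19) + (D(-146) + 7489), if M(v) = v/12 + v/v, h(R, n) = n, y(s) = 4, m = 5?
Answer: 7363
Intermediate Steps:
D(w) = 20 + w (D(w) = w + 5*4 = w + 20 = 20 + w)
M(v) = 1 + v/12 (M(v) = v*(1/12) + 1 = v/12 + 1 = 1 + v/12)
h(2, 0)*M(19) + (D(-146) + 7489) = 0*(1 + (1/12)*19) + ((20 - 146) + 7489) = 0*(1 + 19/12) + (-126 + 7489) = 0*(31/12) + 7363 = 0 + 7363 = 7363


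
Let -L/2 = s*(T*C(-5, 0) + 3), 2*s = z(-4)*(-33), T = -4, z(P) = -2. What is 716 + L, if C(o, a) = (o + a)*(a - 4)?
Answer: 5798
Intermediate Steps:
C(o, a) = (-4 + a)*(a + o) (C(o, a) = (a + o)*(-4 + a) = (-4 + a)*(a + o))
s = 33 (s = (-2*(-33))/2 = (½)*66 = 33)
L = 5082 (L = -66*(-4*(0² - 4*0 - 4*(-5) + 0*(-5)) + 3) = -66*(-4*(0 + 0 + 20 + 0) + 3) = -66*(-4*20 + 3) = -66*(-80 + 3) = -66*(-77) = -2*(-2541) = 5082)
716 + L = 716 + 5082 = 5798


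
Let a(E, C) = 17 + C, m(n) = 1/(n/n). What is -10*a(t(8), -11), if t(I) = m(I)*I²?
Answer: -60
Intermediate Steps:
m(n) = 1 (m(n) = 1/1 = 1)
t(I) = I² (t(I) = 1*I² = I²)
-10*a(t(8), -11) = -10*(17 - 11) = -10*6 = -60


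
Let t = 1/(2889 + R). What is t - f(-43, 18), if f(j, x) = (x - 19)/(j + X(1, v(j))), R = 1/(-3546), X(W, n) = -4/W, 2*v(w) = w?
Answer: -10077731/481486471 ≈ -0.020930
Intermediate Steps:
v(w) = w/2
R = -1/3546 ≈ -0.00028201
f(j, x) = (-19 + x)/(-4 + j) (f(j, x) = (x - 19)/(j - 4/1) = (-19 + x)/(j - 4*1) = (-19 + x)/(j - 4) = (-19 + x)/(-4 + j))
t = 3546/10244393 (t = 1/(2889 - 1/3546) = 1/(10244393/3546) = 3546/10244393 ≈ 0.00034614)
t - f(-43, 18) = 3546/10244393 - (-19 + 18)/(-4 - 43) = 3546/10244393 - (-1)/(-47) = 3546/10244393 - (-1)*(-1)/47 = 3546/10244393 - 1*1/47 = 3546/10244393 - 1/47 = -10077731/481486471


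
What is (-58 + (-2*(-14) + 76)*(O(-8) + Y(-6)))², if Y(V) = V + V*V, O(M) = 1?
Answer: 10023556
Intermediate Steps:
Y(V) = V + V²
(-58 + (-2*(-14) + 76)*(O(-8) + Y(-6)))² = (-58 + (-2*(-14) + 76)*(1 - 6*(1 - 6)))² = (-58 + (-1*(-28) + 76)*(1 - 6*(-5)))² = (-58 + (28 + 76)*(1 + 30))² = (-58 + 104*31)² = (-58 + 3224)² = 3166² = 10023556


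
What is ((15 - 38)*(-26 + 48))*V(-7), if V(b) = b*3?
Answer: 10626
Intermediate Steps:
V(b) = 3*b
((15 - 38)*(-26 + 48))*V(-7) = ((15 - 38)*(-26 + 48))*(3*(-7)) = -23*22*(-21) = -506*(-21) = 10626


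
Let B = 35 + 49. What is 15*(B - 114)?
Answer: -450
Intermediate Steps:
B = 84
15*(B - 114) = 15*(84 - 114) = 15*(-30) = -450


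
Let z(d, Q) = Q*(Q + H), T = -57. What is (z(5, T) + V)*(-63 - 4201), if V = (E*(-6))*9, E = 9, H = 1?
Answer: -11538384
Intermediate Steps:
V = -486 (V = (9*(-6))*9 = -54*9 = -486)
z(d, Q) = Q*(1 + Q) (z(d, Q) = Q*(Q + 1) = Q*(1 + Q))
(z(5, T) + V)*(-63 - 4201) = (-57*(1 - 57) - 486)*(-63 - 4201) = (-57*(-56) - 486)*(-4264) = (3192 - 486)*(-4264) = 2706*(-4264) = -11538384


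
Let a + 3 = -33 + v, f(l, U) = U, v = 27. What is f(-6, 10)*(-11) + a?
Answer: -119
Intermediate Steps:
a = -9 (a = -3 + (-33 + 27) = -3 - 6 = -9)
f(-6, 10)*(-11) + a = 10*(-11) - 9 = -110 - 9 = -119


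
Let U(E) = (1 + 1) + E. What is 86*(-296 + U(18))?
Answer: -23736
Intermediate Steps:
U(E) = 2 + E
86*(-296 + U(18)) = 86*(-296 + (2 + 18)) = 86*(-296 + 20) = 86*(-276) = -23736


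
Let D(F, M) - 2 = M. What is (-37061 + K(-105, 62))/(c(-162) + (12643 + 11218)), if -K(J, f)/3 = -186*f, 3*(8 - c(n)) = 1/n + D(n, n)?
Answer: -239598/2325251 ≈ -0.10304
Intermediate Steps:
D(F, M) = 2 + M
c(n) = 22/3 - n/3 - 1/(3*n) (c(n) = 8 - (1/n + (2 + n))/3 = 8 - (2 + n + 1/n)/3 = 8 + (-⅔ - n/3 - 1/(3*n)) = 22/3 - n/3 - 1/(3*n))
K(J, f) = 558*f (K(J, f) = -(-558)*f = 558*f)
(-37061 + K(-105, 62))/(c(-162) + (12643 + 11218)) = (-37061 + 558*62)/((⅓)*(-1 - 1*(-162)*(-22 - 162))/(-162) + (12643 + 11218)) = (-37061 + 34596)/((⅓)*(-1/162)*(-1 - 1*(-162)*(-184)) + 23861) = -2465/((⅓)*(-1/162)*(-1 - 29808) + 23861) = -2465/((⅓)*(-1/162)*(-29809) + 23861) = -2465/(29809/486 + 23861) = -2465/11626255/486 = -2465*486/11626255 = -239598/2325251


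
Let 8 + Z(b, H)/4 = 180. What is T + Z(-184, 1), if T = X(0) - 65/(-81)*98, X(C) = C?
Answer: 62098/81 ≈ 766.64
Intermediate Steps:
Z(b, H) = 688 (Z(b, H) = -32 + 4*180 = -32 + 720 = 688)
T = 6370/81 (T = 0 - 65/(-81)*98 = 0 - 65*(-1/81)*98 = 0 + (65/81)*98 = 0 + 6370/81 = 6370/81 ≈ 78.642)
T + Z(-184, 1) = 6370/81 + 688 = 62098/81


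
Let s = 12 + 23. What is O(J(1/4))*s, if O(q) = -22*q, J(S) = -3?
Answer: 2310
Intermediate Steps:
s = 35
O(J(1/4))*s = -22*(-3)*35 = 66*35 = 2310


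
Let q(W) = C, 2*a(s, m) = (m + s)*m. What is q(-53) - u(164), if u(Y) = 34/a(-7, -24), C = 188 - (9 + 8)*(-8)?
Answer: 60247/186 ≈ 323.91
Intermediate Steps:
a(s, m) = m*(m + s)/2 (a(s, m) = ((m + s)*m)/2 = (m*(m + s))/2 = m*(m + s)/2)
C = 324 (C = 188 - 17*(-8) = 188 - 1*(-136) = 188 + 136 = 324)
q(W) = 324
u(Y) = 17/186 (u(Y) = 34/(((1/2)*(-24)*(-24 - 7))) = 34/(((1/2)*(-24)*(-31))) = 34/372 = 34*(1/372) = 17/186)
q(-53) - u(164) = 324 - 1*17/186 = 324 - 17/186 = 60247/186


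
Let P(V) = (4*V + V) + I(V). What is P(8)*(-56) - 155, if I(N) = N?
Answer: -2843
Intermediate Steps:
P(V) = 6*V (P(V) = (4*V + V) + V = 5*V + V = 6*V)
P(8)*(-56) - 155 = (6*8)*(-56) - 155 = 48*(-56) - 155 = -2688 - 155 = -2843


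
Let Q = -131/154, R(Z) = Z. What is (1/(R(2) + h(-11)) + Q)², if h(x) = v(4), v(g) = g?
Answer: 24964/53361 ≈ 0.46783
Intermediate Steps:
h(x) = 4
Q = -131/154 (Q = -131*1/154 = -131/154 ≈ -0.85065)
(1/(R(2) + h(-11)) + Q)² = (1/(2 + 4) - 131/154)² = (1/6 - 131/154)² = (⅙ - 131/154)² = (-158/231)² = 24964/53361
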